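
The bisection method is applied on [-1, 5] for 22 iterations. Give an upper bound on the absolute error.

Bisection error bound: |error| ≤ (b-a)/2^n
|error| ≤ (5 - (-1))/2^22 = 6/2^22
|error| ≤ 0.0000014305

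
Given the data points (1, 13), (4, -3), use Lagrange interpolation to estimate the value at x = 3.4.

Lagrange interpolation formula:
P(x) = Σ yᵢ × Lᵢ(x)
where Lᵢ(x) = Π_{j≠i} (x - xⱼ)/(xᵢ - xⱼ)

L_0(3.4) = (3.4 - 4)/(1 - 4) = 0.200000
L_1(3.4) = (3.4 - 1)/(4 - 1) = 0.800000

P(3.4) = 13×L_0(3.4) + (-3)×L_1(3.4)
P(3.4) = 0.200000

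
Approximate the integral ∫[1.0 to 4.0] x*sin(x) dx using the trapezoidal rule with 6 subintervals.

f(x) = x*sin(x)
a = 1.0, b = 4.0, n = 6
h = (b - a)/n = 0.500000

Trapezoidal rule: (h/2)[f(x₀) + 2f(x₁) + 2f(x₂) + ... + f(xₙ)]

x_0 = 1.0000, f(x_0) = 0.841471, coefficient = 1
x_1 = 1.5000, f(x_1) = 1.496242, coefficient = 2
x_2 = 2.0000, f(x_2) = 1.818595, coefficient = 2
x_3 = 2.5000, f(x_3) = 1.496180, coefficient = 2
x_4 = 3.0000, f(x_4) = 0.423360, coefficient = 2
x_5 = 3.5000, f(x_5) = -1.227741, coefficient = 2
x_6 = 4.0000, f(x_6) = -3.027210, coefficient = 1

I ≈ (0.500000/2) × 5.827534 = 1.456883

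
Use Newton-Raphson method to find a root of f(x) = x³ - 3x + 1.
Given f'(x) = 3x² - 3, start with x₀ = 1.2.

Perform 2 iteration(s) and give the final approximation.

f(x) = x³ - 3x + 1
f'(x) = 3x² - 3
x₀ = 1.2

Newton-Raphson formula: x_{n+1} = x_n - f(x_n)/f'(x_n)

Iteration 1:
  f(1.200000) = -0.872000
  f'(1.200000) = 1.320000
  x_1 = 1.200000 - (-0.872000)/1.320000 = 1.860606
Iteration 2:
  f(1.860606) = 1.859330
  f'(1.860606) = 7.385565
  x_2 = 1.860606 - 1.859330/7.385565 = 1.608854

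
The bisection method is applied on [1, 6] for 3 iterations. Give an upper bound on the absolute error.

Bisection error bound: |error| ≤ (b-a)/2^n
|error| ≤ (6 - 1)/2^3 = 5/2^3
|error| ≤ 0.6250000000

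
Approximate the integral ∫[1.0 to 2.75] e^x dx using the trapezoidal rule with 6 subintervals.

f(x) = e^x
a = 1.0, b = 2.75, n = 6
h = (b - a)/n = 0.291667

Trapezoidal rule: (h/2)[f(x₀) + 2f(x₁) + 2f(x₂) + ... + f(xₙ)]

x_0 = 1.0000, f(x_0) = 2.718282, coefficient = 1
x_1 = 1.2917, f(x_1) = 3.638846, coefficient = 2
x_2 = 1.5833, f(x_2) = 4.871166, coefficient = 2
x_3 = 1.8750, f(x_3) = 6.520819, coefficient = 2
x_4 = 2.1667, f(x_4) = 8.729138, coefficient = 2
x_5 = 2.4583, f(x_5) = 11.685320, coefficient = 2
x_6 = 2.7500, f(x_6) = 15.642632, coefficient = 1

I ≈ (0.291667/2) × 89.251493 = 13.015843
Exact value: 12.924350
Error: 0.091493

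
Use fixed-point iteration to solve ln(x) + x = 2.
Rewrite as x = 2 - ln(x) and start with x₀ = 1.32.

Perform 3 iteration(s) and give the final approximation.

Equation: ln(x) + x = 2
Fixed-point form: x = 2 - ln(x)
x₀ = 1.32

x_1 = g(1.320000) = 1.722368
x_2 = g(1.722368) = 1.456300
x_3 = g(1.456300) = 1.624101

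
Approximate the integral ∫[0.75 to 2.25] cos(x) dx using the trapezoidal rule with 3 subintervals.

f(x) = cos(x)
a = 0.75, b = 2.25, n = 3
h = (b - a)/n = 0.500000

Trapezoidal rule: (h/2)[f(x₀) + 2f(x₁) + 2f(x₂) + ... + f(xₙ)]

x_0 = 0.7500, f(x_0) = 0.731689, coefficient = 1
x_1 = 1.2500, f(x_1) = 0.315322, coefficient = 2
x_2 = 1.7500, f(x_2) = -0.178246, coefficient = 2
x_3 = 2.2500, f(x_3) = -0.628174, coefficient = 1

I ≈ (0.500000/2) × 0.377668 = 0.094417
Exact value: 0.096434
Error: 0.002017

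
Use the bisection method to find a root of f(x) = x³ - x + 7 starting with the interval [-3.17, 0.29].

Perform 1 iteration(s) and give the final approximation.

f(x) = x³ - x + 7
Initial interval: [-3.17, 0.29]

Iteration 1:
  c_1 = (-3.170000 + 0.290000)/2 = -1.440000
  f(c_1) = f(-1.440000) = 5.454016
  f(a) × f(c) < 0, new interval: [-3.170000, -1.440000]

After 1 iteration(s), the approximation is c_1 = -1.440000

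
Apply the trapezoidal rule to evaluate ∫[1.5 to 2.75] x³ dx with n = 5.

f(x) = x³
a = 1.5, b = 2.75, n = 5
h = (b - a)/n = 0.250000

Trapezoidal rule: (h/2)[f(x₀) + 2f(x₁) + 2f(x₂) + ... + f(xₙ)]

x_0 = 1.5000, f(x_0) = 3.375000, coefficient = 1
x_1 = 1.7500, f(x_1) = 5.359375, coefficient = 2
x_2 = 2.0000, f(x_2) = 8.000000, coefficient = 2
x_3 = 2.2500, f(x_3) = 11.390625, coefficient = 2
x_4 = 2.5000, f(x_4) = 15.625000, coefficient = 2
x_5 = 2.7500, f(x_5) = 20.796875, coefficient = 1

I ≈ (0.250000/2) × 104.921875 = 13.115234
Exact value: 13.032227
Error: 0.083008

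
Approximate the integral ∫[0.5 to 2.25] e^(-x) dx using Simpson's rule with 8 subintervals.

f(x) = e^(-x)
a = 0.5, b = 2.25, n = 8
h = (b - a)/n = 0.218750

Simpson's rule: (h/3)[f(x₀) + 4f(x₁) + 2f(x₂) + ... + f(xₙ)]

x_0 = 0.5000, f(x_0) = 0.606531, coefficient = 1
x_1 = 0.7188, f(x_1) = 0.487361, coefficient = 4
x_2 = 0.9375, f(x_2) = 0.391606, coefficient = 2
x_3 = 1.1562, f(x_3) = 0.314664, coefficient = 4
x_4 = 1.3750, f(x_4) = 0.252840, coefficient = 2
x_5 = 1.5938, f(x_5) = 0.203162, coefficient = 4
x_6 = 1.8125, f(x_6) = 0.163246, coefficient = 2
x_7 = 2.0312, f(x_7) = 0.131171, coefficient = 4
x_8 = 2.2500, f(x_8) = 0.105399, coefficient = 1

I ≈ (0.218750/3) × 6.872747 = 0.501138
Exact value: 0.501131
Error: 0.000006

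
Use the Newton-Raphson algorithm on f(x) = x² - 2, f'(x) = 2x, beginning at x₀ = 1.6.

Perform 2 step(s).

f(x) = x² - 2
f'(x) = 2x
x₀ = 1.6

Newton-Raphson formula: x_{n+1} = x_n - f(x_n)/f'(x_n)

Iteration 1:
  f(1.600000) = 0.560000
  f'(1.600000) = 3.200000
  x_1 = 1.600000 - 0.560000/3.200000 = 1.425000
Iteration 2:
  f(1.425000) = 0.030625
  f'(1.425000) = 2.850000
  x_2 = 1.425000 - 0.030625/2.850000 = 1.414254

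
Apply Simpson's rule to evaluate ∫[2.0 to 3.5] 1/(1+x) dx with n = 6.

f(x) = 1/(1+x)
a = 2.0, b = 3.5, n = 6
h = (b - a)/n = 0.250000

Simpson's rule: (h/3)[f(x₀) + 4f(x₁) + 2f(x₂) + ... + f(xₙ)]

x_0 = 2.0000, f(x_0) = 0.333333, coefficient = 1
x_1 = 2.2500, f(x_1) = 0.307692, coefficient = 4
x_2 = 2.5000, f(x_2) = 0.285714, coefficient = 2
x_3 = 2.7500, f(x_3) = 0.266667, coefficient = 4
x_4 = 3.0000, f(x_4) = 0.250000, coefficient = 2
x_5 = 3.2500, f(x_5) = 0.235294, coefficient = 4
x_6 = 3.5000, f(x_6) = 0.222222, coefficient = 1

I ≈ (0.250000/3) × 4.865596 = 0.405466
Exact value: 0.405465
Error: 0.000001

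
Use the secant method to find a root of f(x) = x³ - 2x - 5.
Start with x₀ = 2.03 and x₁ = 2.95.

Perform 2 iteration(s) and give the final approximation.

f(x) = x³ - 2x - 5
x₀ = 2.03, x₁ = 2.95

Secant formula: x_{n+1} = x_n - f(x_n)(x_n - x_{n-1})/(f(x_n) - f(x_{n-1}))

Iteration 1:
  f(2.030000) = -0.694573
  f(2.950000) = 14.772375
  x_2 = 2.950000 - 14.772375×(2.950000 - 2.030000)/(14.772375 - (-0.694573))
       = 2.071314
Iteration 2:
  f(2.950000) = 14.772375
  f(2.071314) = -0.255979
  x_3 = 2.071314 - (-0.255979)×(2.071314 - 2.950000)/(-0.255979 - 14.772375)
       = 2.086281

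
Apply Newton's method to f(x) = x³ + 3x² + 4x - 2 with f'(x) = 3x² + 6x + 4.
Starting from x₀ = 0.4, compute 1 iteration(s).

f(x) = x³ + 3x² + 4x - 2
f'(x) = 3x² + 6x + 4
x₀ = 0.4

Newton-Raphson formula: x_{n+1} = x_n - f(x_n)/f'(x_n)

Iteration 1:
  f(0.400000) = 0.144000
  f'(0.400000) = 6.880000
  x_1 = 0.400000 - 0.144000/6.880000 = 0.379070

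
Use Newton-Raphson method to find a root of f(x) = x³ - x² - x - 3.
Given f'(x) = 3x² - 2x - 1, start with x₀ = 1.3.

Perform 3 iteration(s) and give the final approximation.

f(x) = x³ - x² - x - 3
f'(x) = 3x² - 2x - 1
x₀ = 1.3

Newton-Raphson formula: x_{n+1} = x_n - f(x_n)/f'(x_n)

Iteration 1:
  f(1.300000) = -3.793000
  f'(1.300000) = 1.470000
  x_1 = 1.300000 - (-3.793000)/1.470000 = 3.880272
Iteration 2:
  f(3.880272) = 36.486578
  f'(3.880272) = 36.408991
  x_2 = 3.880272 - 36.486578/36.408991 = 2.878141
Iteration 3:
  f(2.878141) = 9.679809
  f'(2.878141) = 18.094806
  x_3 = 2.878141 - 9.679809/18.094806 = 2.343192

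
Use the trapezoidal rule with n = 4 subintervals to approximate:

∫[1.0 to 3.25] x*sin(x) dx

f(x) = x*sin(x)
a = 1.0, b = 3.25, n = 4
h = (b - a)/n = 0.562500

Trapezoidal rule: (h/2)[f(x₀) + 2f(x₁) + 2f(x₂) + ... + f(xₙ)]

x_0 = 1.0000, f(x_0) = 0.841471, coefficient = 1
x_1 = 1.5625, f(x_1) = 1.562446, coefficient = 2
x_2 = 2.1250, f(x_2) = 1.806930, coefficient = 2
x_3 = 2.6875, f(x_3) = 1.178864, coefficient = 2
x_4 = 3.2500, f(x_4) = -0.351634, coefficient = 1

I ≈ (0.562500/2) × 9.586317 = 2.696152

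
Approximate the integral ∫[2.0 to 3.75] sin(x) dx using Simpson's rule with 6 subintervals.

f(x) = sin(x)
a = 2.0, b = 3.75, n = 6
h = (b - a)/n = 0.291667

Simpson's rule: (h/3)[f(x₀) + 4f(x₁) + 2f(x₂) + ... + f(xₙ)]

x_0 = 2.0000, f(x_0) = 0.909297, coefficient = 1
x_1 = 2.2917, f(x_1) = 0.751232, coefficient = 4
x_2 = 2.5833, f(x_2) = 0.529711, coefficient = 2
x_3 = 2.8750, f(x_3) = 0.263446, coefficient = 4
x_4 = 3.1667, f(x_4) = -0.025071, coefficient = 2
x_5 = 3.4583, f(x_5) = -0.311471, coefficient = 4
x_6 = 3.7500, f(x_6) = -0.571561, coefficient = 1

I ≈ (0.291667/3) × 4.159841 = 0.404429
Exact value: 0.404413
Error: 0.000016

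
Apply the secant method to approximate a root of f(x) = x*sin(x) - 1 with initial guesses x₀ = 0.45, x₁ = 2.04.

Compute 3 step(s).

f(x) = x*sin(x) - 1
x₀ = 0.45, x₁ = 2.04

Secant formula: x_{n+1} = x_n - f(x_n)(x_n - x_{n-1})/(f(x_n) - f(x_{n-1}))

Iteration 1:
  f(0.450000) = -0.804266
  f(2.040000) = 0.819534
  x_2 = 2.040000 - 0.819534×(2.040000 - 0.450000)/(0.819534 - (-0.804266))
       = 1.237524
Iteration 2:
  f(2.040000) = 0.819534
  f(1.237524) = 0.169432
  x_3 = 1.237524 - 0.169432×(1.237524 - 2.040000)/(0.169432 - 0.819534)
       = 1.028380
Iteration 3:
  f(1.237524) = 0.169432
  f(1.028380) = -0.119230
  x_4 = 1.028380 - (-0.119230)×(1.028380 - 1.237524)/(-0.119230 - 0.169432)
       = 1.114766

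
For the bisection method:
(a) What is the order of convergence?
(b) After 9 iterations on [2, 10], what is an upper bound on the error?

(a) Bisection has linear (order 1) convergence; the error is halved each step.

(b) Error bound = (b-a)/2^n = (10 - 2)/2^{9}
    = 8/2^{9}

(a) 1 (linear); (b) error ≤ 1.56e-02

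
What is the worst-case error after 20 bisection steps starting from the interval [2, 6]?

Bisection error bound: |error| ≤ (b-a)/2^n
|error| ≤ (6 - 2)/2^20 = 4/2^20
|error| ≤ 0.0000038147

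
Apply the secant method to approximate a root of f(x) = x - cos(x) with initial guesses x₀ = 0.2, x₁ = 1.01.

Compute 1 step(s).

f(x) = x - cos(x)
x₀ = 0.2, x₁ = 1.01

Secant formula: x_{n+1} = x_n - f(x_n)(x_n - x_{n-1})/(f(x_n) - f(x_{n-1}))

Iteration 1:
  f(0.200000) = -0.780067
  f(1.010000) = 0.478139
  x_2 = 1.010000 - 0.478139×(1.010000 - 0.200000)/(0.478139 - (-0.780067))
       = 0.702186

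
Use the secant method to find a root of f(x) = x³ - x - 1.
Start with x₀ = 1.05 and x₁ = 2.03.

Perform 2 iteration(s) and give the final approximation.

f(x) = x³ - x - 1
x₀ = 1.05, x₁ = 2.03

Secant formula: x_{n+1} = x_n - f(x_n)(x_n - x_{n-1})/(f(x_n) - f(x_{n-1}))

Iteration 1:
  f(1.050000) = -0.892375
  f(2.030000) = 5.335427
  x_2 = 2.030000 - 5.335427×(2.030000 - 1.050000)/(5.335427 - (-0.892375))
       = 1.190423
Iteration 2:
  f(2.030000) = 5.335427
  f(1.190423) = -0.503466
  x_3 = 1.190423 - (-0.503466)×(1.190423 - 2.030000)/(-0.503466 - 5.335427)
       = 1.262817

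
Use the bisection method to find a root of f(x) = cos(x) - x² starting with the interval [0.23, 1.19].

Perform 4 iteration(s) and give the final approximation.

f(x) = cos(x) - x²
Initial interval: [0.23, 1.19]

Iteration 1:
  c_1 = (0.230000 + 1.190000)/2 = 0.710000
  f(c_1) = f(0.710000) = 0.254262
  f(a) × f(c) ≥ 0, new interval: [0.710000, 1.190000]
Iteration 2:
  c_2 = (0.710000 + 1.190000)/2 = 0.950000
  f(c_2) = f(0.950000) = -0.320817
  f(a) × f(c) < 0, new interval: [0.710000, 0.950000]
Iteration 3:
  c_3 = (0.710000 + 0.950000)/2 = 0.830000
  f(c_3) = f(0.830000) = -0.014024
  f(a) × f(c) < 0, new interval: [0.710000, 0.830000]
Iteration 4:
  c_4 = (0.710000 + 0.830000)/2 = 0.770000
  f(c_4) = f(0.770000) = 0.125011
  f(a) × f(c) ≥ 0, new interval: [0.770000, 0.830000]

After 4 iteration(s), the approximation is c_4 = 0.770000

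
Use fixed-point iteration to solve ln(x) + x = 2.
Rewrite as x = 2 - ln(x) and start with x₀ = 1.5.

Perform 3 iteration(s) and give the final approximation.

Equation: ln(x) + x = 2
Fixed-point form: x = 2 - ln(x)
x₀ = 1.5

x_1 = g(1.500000) = 1.594535
x_2 = g(1.594535) = 1.533418
x_3 = g(1.533418) = 1.572501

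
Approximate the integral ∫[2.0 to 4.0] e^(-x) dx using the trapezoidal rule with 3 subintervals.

f(x) = e^(-x)
a = 2.0, b = 4.0, n = 3
h = (b - a)/n = 0.666667

Trapezoidal rule: (h/2)[f(x₀) + 2f(x₁) + 2f(x₂) + ... + f(xₙ)]

x_0 = 2.0000, f(x_0) = 0.135335, coefficient = 1
x_1 = 2.6667, f(x_1) = 0.069483, coefficient = 2
x_2 = 3.3333, f(x_2) = 0.035674, coefficient = 2
x_3 = 4.0000, f(x_3) = 0.018316, coefficient = 1

I ≈ (0.666667/2) × 0.363966 = 0.121322
Exact value: 0.117020
Error: 0.004302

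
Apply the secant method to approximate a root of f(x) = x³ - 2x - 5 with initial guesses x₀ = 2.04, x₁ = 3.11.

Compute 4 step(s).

f(x) = x³ - 2x - 5
x₀ = 2.04, x₁ = 3.11

Secant formula: x_{n+1} = x_n - f(x_n)(x_n - x_{n-1})/(f(x_n) - f(x_{n-1}))

Iteration 1:
  f(2.040000) = -0.590336
  f(3.110000) = 18.860231
  x_2 = 3.110000 - 18.860231×(3.110000 - 2.040000)/(18.860231 - (-0.590336))
       = 2.072475
Iteration 2:
  f(3.110000) = 18.860231
  f(2.072475) = -0.243352
  x_3 = 2.072475 - (-0.243352)×(2.072475 - 3.110000)/(-0.243352 - 18.860231)
       = 2.085692
Iteration 3:
  f(2.072475) = -0.243352
  f(2.085692) = -0.098395
  x_4 = 2.085692 - (-0.098395)×(2.085692 - 2.072475)/(-0.098395 - (-0.243352))
       = 2.094663
Iteration 4:
  f(2.085692) = -0.098395
  f(2.094663) = 0.001245
  x_5 = 2.094663 - 0.001245×(2.094663 - 2.085692)/(0.001245 - (-0.098395))
       = 2.094551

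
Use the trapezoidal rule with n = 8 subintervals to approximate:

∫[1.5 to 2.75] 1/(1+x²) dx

f(x) = 1/(1+x²)
a = 1.5, b = 2.75, n = 8
h = (b - a)/n = 0.156250

Trapezoidal rule: (h/2)[f(x₀) + 2f(x₁) + 2f(x₂) + ... + f(xₙ)]

x_0 = 1.5000, f(x_0) = 0.307692, coefficient = 1
x_1 = 1.6562, f(x_1) = 0.267154, coefficient = 2
x_2 = 1.8125, f(x_2) = 0.233364, coefficient = 2
x_3 = 1.9688, f(x_3) = 0.205087, coefficient = 2
x_4 = 2.1250, f(x_4) = 0.181303, coefficient = 2
x_5 = 2.2812, f(x_5) = 0.161184, coefficient = 2
x_6 = 2.4375, f(x_6) = 0.144063, coefficient = 2
x_7 = 2.5938, f(x_7) = 0.129407, coefficient = 2
x_8 = 2.7500, f(x_8) = 0.116788, coefficient = 1

I ≈ (0.156250/2) × 3.067604 = 0.239657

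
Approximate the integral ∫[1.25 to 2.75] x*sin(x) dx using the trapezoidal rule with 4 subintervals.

f(x) = x*sin(x)
a = 1.25, b = 2.75, n = 4
h = (b - a)/n = 0.375000

Trapezoidal rule: (h/2)[f(x₀) + 2f(x₁) + 2f(x₂) + ... + f(xₙ)]

x_0 = 1.2500, f(x_0) = 1.186231, coefficient = 1
x_1 = 1.6250, f(x_1) = 1.622613, coefficient = 2
x_2 = 2.0000, f(x_2) = 1.818595, coefficient = 2
x_3 = 2.3750, f(x_3) = 1.647502, coefficient = 2
x_4 = 2.7500, f(x_4) = 1.049568, coefficient = 1

I ≈ (0.375000/2) × 12.413219 = 2.327479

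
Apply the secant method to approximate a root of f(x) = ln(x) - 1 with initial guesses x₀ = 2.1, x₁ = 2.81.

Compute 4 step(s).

f(x) = ln(x) - 1
x₀ = 2.1, x₁ = 2.81

Secant formula: x_{n+1} = x_n - f(x_n)(x_n - x_{n-1})/(f(x_n) - f(x_{n-1}))

Iteration 1:
  f(2.100000) = -0.258063
  f(2.810000) = 0.033184
  x_2 = 2.810000 - 0.033184×(2.810000 - 2.100000)/(0.033184 - (-0.258063))
       = 2.729103
Iteration 2:
  f(2.810000) = 0.033184
  f(2.729103) = 0.003973
  x_3 = 2.729103 - 0.003973×(2.729103 - 2.810000)/(0.003973 - 0.033184)
       = 2.718100
Iteration 3:
  f(2.729103) = 0.003973
  f(2.718100) = -0.000067
  x_4 = 2.718100 - (-0.000067)×(2.718100 - 2.729103)/(-0.000067 - 0.003973)
       = 2.718282
Iteration 4:
  f(2.718100) = -0.000067
  f(2.718282) = 0.000000
  x_5 = 2.718282 - 0.000000×(2.718282 - 2.718100)/(0.000000 - (-0.000067))
       = 2.718282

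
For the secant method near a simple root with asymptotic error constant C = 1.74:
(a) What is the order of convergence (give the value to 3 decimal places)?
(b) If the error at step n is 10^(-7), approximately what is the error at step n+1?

(a) Secant method has superlinear convergence with order φ = (1+√5)/2 ≈ 1.618.
    This means |e_{n+1}| ≈ C|e_n|^1.618.

(b) With |e_n| = 10^(-7) and C = 1.74:
    |e_{n+1}| ≈ 1.74 × (10^(-7))^1.618 = 1.74 × 10^(-11.33)

(a) ≈ 1.618 (golden ratio); (b) |e_{n+1}| ≈ 8.209e-12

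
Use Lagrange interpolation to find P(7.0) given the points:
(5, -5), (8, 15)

Lagrange interpolation formula:
P(x) = Σ yᵢ × Lᵢ(x)
where Lᵢ(x) = Π_{j≠i} (x - xⱼ)/(xᵢ - xⱼ)

L_0(7.0) = (7.0 - 8)/(5 - 8) = 0.333333
L_1(7.0) = (7.0 - 5)/(8 - 5) = 0.666667

P(7.0) = (-5)×L_0(7.0) + 15×L_1(7.0)
P(7.0) = 8.333333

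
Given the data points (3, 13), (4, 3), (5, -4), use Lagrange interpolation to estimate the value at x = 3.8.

Lagrange interpolation formula:
P(x) = Σ yᵢ × Lᵢ(x)
where Lᵢ(x) = Π_{j≠i} (x - xⱼ)/(xᵢ - xⱼ)

L_0(3.8) = (3.8 - 4)/(3 - 4) × (3.8 - 5)/(3 - 5) = 0.120000
L_1(3.8) = (3.8 - 3)/(4 - 3) × (3.8 - 5)/(4 - 5) = 0.960000
L_2(3.8) = (3.8 - 3)/(5 - 3) × (3.8 - 4)/(5 - 4) = -0.080000

P(3.8) = 13×L_0(3.8) + 3×L_1(3.8) + (-4)×L_2(3.8)
P(3.8) = 4.760000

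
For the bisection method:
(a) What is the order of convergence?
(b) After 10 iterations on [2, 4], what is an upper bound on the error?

(a) Bisection has linear (order 1) convergence; the error is halved each step.

(b) Error bound = (b-a)/2^n = (4 - 2)/2^{10}
    = 2/2^{10}

(a) 1 (linear); (b) error ≤ 1.95e-03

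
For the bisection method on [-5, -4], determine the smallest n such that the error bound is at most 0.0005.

We need (b-a)/2^n ≤ 0.0005
(-4 - (-5))/2^n ≤ 0.0005
1/2^n ≤ 0.0005
2^n ≥ 2000
n ≥ log₂(2000) = 10.97
n ≥ 11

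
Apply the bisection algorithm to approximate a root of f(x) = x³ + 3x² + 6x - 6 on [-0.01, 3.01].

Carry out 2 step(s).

f(x) = x³ + 3x² + 6x - 6
Initial interval: [-0.01, 3.01]

Iteration 1:
  c_1 = (-0.010000 + 3.010000)/2 = 1.500000
  f(c_1) = f(1.500000) = 13.125000
  f(a) × f(c) < 0, new interval: [-0.010000, 1.500000]
Iteration 2:
  c_2 = (-0.010000 + 1.500000)/2 = 0.745000
  f(c_2) = f(0.745000) = 0.548569
  f(a) × f(c) < 0, new interval: [-0.010000, 0.745000]

After 2 iteration(s), the approximation is c_2 = 0.745000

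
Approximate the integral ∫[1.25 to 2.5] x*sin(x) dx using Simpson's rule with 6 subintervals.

f(x) = x*sin(x)
a = 1.25, b = 2.5, n = 6
h = (b - a)/n = 0.208333

Simpson's rule: (h/3)[f(x₀) + 4f(x₁) + 2f(x₂) + ... + f(xₙ)]

x_0 = 1.2500, f(x_0) = 1.186231, coefficient = 1
x_1 = 1.4583, f(x_1) = 1.449121, coefficient = 4
x_2 = 1.6667, f(x_2) = 1.659013, coefficient = 2
x_3 = 1.8750, f(x_3) = 1.788911, coefficient = 4
x_4 = 2.0833, f(x_4) = 1.815632, coefficient = 2
x_5 = 2.2917, f(x_5) = 1.721572, coefficient = 4
x_6 = 2.5000, f(x_6) = 1.496180, coefficient = 1

I ≈ (0.208333/3) × 29.470116 = 2.046536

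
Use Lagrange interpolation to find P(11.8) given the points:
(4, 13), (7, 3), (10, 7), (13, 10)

Lagrange interpolation formula:
P(x) = Σ yᵢ × Lᵢ(x)
where Lᵢ(x) = Π_{j≠i} (x - xⱼ)/(xᵢ - xⱼ)

L_0(11.8) = (11.8 - 7)/(4 - 7) × (11.8 - 10)/(4 - 10) × (11.8 - 13)/(4 - 13) = 0.064000
L_1(11.8) = (11.8 - 4)/(7 - 4) × (11.8 - 10)/(7 - 10) × (11.8 - 13)/(7 - 13) = -0.312000
L_2(11.8) = (11.8 - 4)/(10 - 4) × (11.8 - 7)/(10 - 7) × (11.8 - 13)/(10 - 13) = 0.832000
L_3(11.8) = (11.8 - 4)/(13 - 4) × (11.8 - 7)/(13 - 7) × (11.8 - 10)/(13 - 10) = 0.416000

P(11.8) = 13×L_0(11.8) + 3×L_1(11.8) + 7×L_2(11.8) + 10×L_3(11.8)
P(11.8) = 9.880000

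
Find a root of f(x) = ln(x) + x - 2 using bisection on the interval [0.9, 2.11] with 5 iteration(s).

f(x) = ln(x) + x - 2
Initial interval: [0.9, 2.11]

Iteration 1:
  c_1 = (0.900000 + 2.110000)/2 = 1.505000
  f(c_1) = f(1.505000) = -0.086207
  f(a) × f(c) ≥ 0, new interval: [1.505000, 2.110000]
Iteration 2:
  c_2 = (1.505000 + 2.110000)/2 = 1.807500
  f(c_2) = f(1.807500) = 0.399445
  f(a) × f(c) < 0, new interval: [1.505000, 1.807500]
Iteration 3:
  c_3 = (1.505000 + 1.807500)/2 = 1.656250
  f(c_3) = f(1.656250) = 0.160806
  f(a) × f(c) < 0, new interval: [1.505000, 1.656250]
Iteration 4:
  c_4 = (1.505000 + 1.656250)/2 = 1.580625
  f(c_4) = f(1.580625) = 0.038445
  f(a) × f(c) < 0, new interval: [1.505000, 1.580625]
Iteration 5:
  c_5 = (1.505000 + 1.580625)/2 = 1.542812
  f(c_5) = f(1.542812) = -0.023580
  f(a) × f(c) ≥ 0, new interval: [1.542812, 1.580625]

After 5 iteration(s), the approximation is c_5 = 1.542812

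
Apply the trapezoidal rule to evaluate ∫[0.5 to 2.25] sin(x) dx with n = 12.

f(x) = sin(x)
a = 0.5, b = 2.25, n = 12
h = (b - a)/n = 0.145833

Trapezoidal rule: (h/2)[f(x₀) + 2f(x₁) + 2f(x₂) + ... + f(xₙ)]

x_0 = 0.5000, f(x_0) = 0.479426, coefficient = 1
x_1 = 0.6458, f(x_1) = 0.601864, coefficient = 2
x_2 = 0.7917, f(x_2) = 0.711525, coefficient = 2
x_3 = 0.9375, f(x_3) = 0.806081, coefficient = 2
x_4 = 1.0833, f(x_4) = 0.883524, coefficient = 2
x_5 = 1.2292, f(x_5) = 0.942210, coefficient = 2
x_6 = 1.3750, f(x_6) = 0.980893, coefficient = 2
x_7 = 1.5208, f(x_7) = 0.998752, coefficient = 2
x_8 = 1.6667, f(x_8) = 0.995408, coefficient = 2
x_9 = 1.8125, f(x_9) = 0.970932, coefficient = 2
x_10 = 1.9583, f(x_10) = 0.925843, coefficient = 2
x_11 = 2.1042, f(x_11) = 0.861098, coefficient = 2
x_12 = 2.2500, f(x_12) = 0.778073, coefficient = 1

I ≈ (0.145833/2) × 20.613759 = 1.503087
Exact value: 1.505756
Error: 0.002670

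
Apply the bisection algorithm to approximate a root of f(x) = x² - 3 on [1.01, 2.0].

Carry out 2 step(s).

f(x) = x² - 3
Initial interval: [1.01, 2.0]

Iteration 1:
  c_1 = (1.010000 + 2.000000)/2 = 1.505000
  f(c_1) = f(1.505000) = -0.734975
  f(a) × f(c) ≥ 0, new interval: [1.505000, 2.000000]
Iteration 2:
  c_2 = (1.505000 + 2.000000)/2 = 1.752500
  f(c_2) = f(1.752500) = 0.071256
  f(a) × f(c) < 0, new interval: [1.505000, 1.752500]

After 2 iteration(s), the approximation is c_2 = 1.752500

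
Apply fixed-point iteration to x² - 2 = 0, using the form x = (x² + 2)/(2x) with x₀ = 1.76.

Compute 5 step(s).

Equation: x² - 2 = 0
Fixed-point form: x = (x² + 2)/(2x)
x₀ = 1.76

x_1 = g(1.760000) = 1.448182
x_2 = g(1.448182) = 1.414612
x_3 = g(1.414612) = 1.414214
x_4 = g(1.414214) = 1.414214
x_5 = g(1.414214) = 1.414214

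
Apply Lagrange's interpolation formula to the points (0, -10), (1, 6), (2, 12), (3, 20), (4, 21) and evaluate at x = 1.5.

Lagrange interpolation formula:
P(x) = Σ yᵢ × Lᵢ(x)
where Lᵢ(x) = Π_{j≠i} (x - xⱼ)/(xᵢ - xⱼ)

L_0(1.5) = (1.5 - 1)/(0 - 1) × (1.5 - 2)/(0 - 2) × (1.5 - 3)/(0 - 3) × (1.5 - 4)/(0 - 4) = -0.039062
L_1(1.5) = (1.5 - 0)/(1 - 0) × (1.5 - 2)/(1 - 2) × (1.5 - 3)/(1 - 3) × (1.5 - 4)/(1 - 4) = 0.468750
L_2(1.5) = (1.5 - 0)/(2 - 0) × (1.5 - 1)/(2 - 1) × (1.5 - 3)/(2 - 3) × (1.5 - 4)/(2 - 4) = 0.703125
L_3(1.5) = (1.5 - 0)/(3 - 0) × (1.5 - 1)/(3 - 1) × (1.5 - 2)/(3 - 2) × (1.5 - 4)/(3 - 4) = -0.156250
L_4(1.5) = (1.5 - 0)/(4 - 0) × (1.5 - 1)/(4 - 1) × (1.5 - 2)/(4 - 2) × (1.5 - 3)/(4 - 3) = 0.023438

P(1.5) = (-10)×L_0(1.5) + 6×L_1(1.5) + 12×L_2(1.5) + 20×L_3(1.5) + 21×L_4(1.5)
P(1.5) = 9.007812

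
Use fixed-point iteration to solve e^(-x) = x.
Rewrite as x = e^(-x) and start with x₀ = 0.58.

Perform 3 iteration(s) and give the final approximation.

Equation: e^(-x) = x
Fixed-point form: x = e^(-x)
x₀ = 0.58

x_1 = g(0.580000) = 0.559898
x_2 = g(0.559898) = 0.571267
x_3 = g(0.571267) = 0.564809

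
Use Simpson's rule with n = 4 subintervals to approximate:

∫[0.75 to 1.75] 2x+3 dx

f(x) = 2x+3
a = 0.75, b = 1.75, n = 4
h = (b - a)/n = 0.250000

Simpson's rule: (h/3)[f(x₀) + 4f(x₁) + 2f(x₂) + ... + f(xₙ)]

x_0 = 0.7500, f(x_0) = 4.500000, coefficient = 1
x_1 = 1.0000, f(x_1) = 5.000000, coefficient = 4
x_2 = 1.2500, f(x_2) = 5.500000, coefficient = 2
x_3 = 1.5000, f(x_3) = 6.000000, coefficient = 4
x_4 = 1.7500, f(x_4) = 6.500000, coefficient = 1

I ≈ (0.250000/3) × 66.000000 = 5.500000
Exact value: 5.500000
Error: 0.000000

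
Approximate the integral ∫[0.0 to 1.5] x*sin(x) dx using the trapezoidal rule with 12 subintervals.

f(x) = x*sin(x)
a = 0.0, b = 1.5, n = 12
h = (b - a)/n = 0.125000

Trapezoidal rule: (h/2)[f(x₀) + 2f(x₁) + 2f(x₂) + ... + f(xₙ)]

x_0 = 0.0000, f(x_0) = 0.000000, coefficient = 1
x_1 = 0.1250, f(x_1) = 0.015584, coefficient = 2
x_2 = 0.2500, f(x_2) = 0.061851, coefficient = 2
x_3 = 0.3750, f(x_3) = 0.137352, coefficient = 2
x_4 = 0.5000, f(x_4) = 0.239713, coefficient = 2
x_5 = 0.6250, f(x_5) = 0.365686, coefficient = 2
x_6 = 0.7500, f(x_6) = 0.511229, coefficient = 2
x_7 = 0.8750, f(x_7) = 0.671601, coefficient = 2
x_8 = 1.0000, f(x_8) = 0.841471, coefficient = 2
x_9 = 1.1250, f(x_9) = 1.015051, coefficient = 2
x_10 = 1.2500, f(x_10) = 1.186231, coefficient = 2
x_11 = 1.3750, f(x_11) = 1.348728, coefficient = 2
x_12 = 1.5000, f(x_12) = 1.496242, coefficient = 1

I ≈ (0.125000/2) × 14.285235 = 0.892827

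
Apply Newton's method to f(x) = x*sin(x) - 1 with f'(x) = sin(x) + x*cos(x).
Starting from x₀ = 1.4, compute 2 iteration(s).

f(x) = x*sin(x) - 1
f'(x) = sin(x) + x*cos(x)
x₀ = 1.4

Newton-Raphson formula: x_{n+1} = x_n - f(x_n)/f'(x_n)

Iteration 1:
  f(1.400000) = 0.379630
  f'(1.400000) = 1.223404
  x_1 = 1.400000 - 0.379630/1.223404 = 1.089694
Iteration 2:
  f(1.089694) = -0.034002
  f'(1.089694) = 1.390749
  x_2 = 1.089694 - (-0.034002)/1.390749 = 1.114143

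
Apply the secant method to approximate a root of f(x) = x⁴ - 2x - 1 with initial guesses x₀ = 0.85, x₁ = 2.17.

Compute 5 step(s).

f(x) = x⁴ - 2x - 1
x₀ = 0.85, x₁ = 2.17

Secant formula: x_{n+1} = x_n - f(x_n)(x_n - x_{n-1})/(f(x_n) - f(x_{n-1}))

Iteration 1:
  f(0.850000) = -2.177994
  f(2.170000) = 16.833739
  x_2 = 2.170000 - 16.833739×(2.170000 - 0.850000)/(16.833739 - (-2.177994))
       = 1.001220
Iteration 2:
  f(2.170000) = 16.833739
  f(1.001220) = -1.997551
  x_3 = 1.001220 - (-1.997551)×(1.001220 - 2.170000)/(-1.997551 - 16.833739)
       = 1.125200
Iteration 3:
  f(1.001220) = -1.997551
  f(1.125200) = -1.647455
  x_4 = 1.125200 - (-1.647455)×(1.125200 - 1.001220)/(-1.647455 - (-1.997551))
       = 1.708614
Iteration 4:
  f(1.125200) = -1.647455
  f(1.708614) = 4.105452
  x_5 = 1.708614 - 4.105452×(1.708614 - 1.125200)/(4.105452 - (-1.647455))
       = 1.292272
Iteration 5:
  f(1.708614) = 4.105452
  f(1.292272) = -0.795757
  x_6 = 1.292272 - (-0.795757)×(1.292272 - 1.708614)/(-0.795757 - 4.105452)
       = 1.359869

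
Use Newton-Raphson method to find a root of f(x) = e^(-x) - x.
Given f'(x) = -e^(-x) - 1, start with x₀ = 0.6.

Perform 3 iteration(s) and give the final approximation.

f(x) = e^(-x) - x
f'(x) = -e^(-x) - 1
x₀ = 0.6

Newton-Raphson formula: x_{n+1} = x_n - f(x_n)/f'(x_n)

Iteration 1:
  f(0.600000) = -0.051188
  f'(0.600000) = -1.548812
  x_1 = 0.600000 - (-0.051188)/(-1.548812) = 0.566950
Iteration 2:
  f(0.566950) = 0.000303
  f'(0.566950) = -1.567253
  x_2 = 0.566950 - 0.000303/(-1.567253) = 0.567143
Iteration 3:
  f(0.567143) = 0.000000
  f'(0.567143) = -1.567143
  x_3 = 0.567143 - 0.000000/(-1.567143) = 0.567143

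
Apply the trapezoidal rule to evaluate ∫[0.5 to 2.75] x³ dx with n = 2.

f(x) = x³
a = 0.5, b = 2.75, n = 2
h = (b - a)/n = 1.125000

Trapezoidal rule: (h/2)[f(x₀) + 2f(x₁) + 2f(x₂) + ... + f(xₙ)]

x_0 = 0.5000, f(x_0) = 0.125000, coefficient = 1
x_1 = 1.6250, f(x_1) = 4.291016, coefficient = 2
x_2 = 2.7500, f(x_2) = 20.796875, coefficient = 1

I ≈ (1.125000/2) × 29.503906 = 16.595947
Exact value: 14.282227
Error: 2.313721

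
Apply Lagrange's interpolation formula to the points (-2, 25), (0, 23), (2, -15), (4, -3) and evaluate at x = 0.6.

Lagrange interpolation formula:
P(x) = Σ yᵢ × Lᵢ(x)
where Lᵢ(x) = Π_{j≠i} (x - xⱼ)/(xᵢ - xⱼ)

L_0(0.6) = (0.6 - 0)/(-2 - 0) × (0.6 - 2)/(-2 - 2) × (0.6 - 4)/(-2 - 4) = -0.059500
L_1(0.6) = (0.6 - (-2))/(0 - (-2)) × (0.6 - 2)/(0 - 2) × (0.6 - 4)/(0 - 4) = 0.773500
L_2(0.6) = (0.6 - (-2))/(2 - (-2)) × (0.6 - 0)/(2 - 0) × (0.6 - 4)/(2 - 4) = 0.331500
L_3(0.6) = (0.6 - (-2))/(4 - (-2)) × (0.6 - 0)/(4 - 0) × (0.6 - 2)/(4 - 2) = -0.045500

P(0.6) = 25×L_0(0.6) + 23×L_1(0.6) + (-15)×L_2(0.6) + (-3)×L_3(0.6)
P(0.6) = 11.467000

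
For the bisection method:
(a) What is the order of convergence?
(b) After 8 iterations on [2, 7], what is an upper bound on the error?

(a) Bisection has linear (order 1) convergence; the error is halved each step.

(b) Error bound = (b-a)/2^n = (7 - 2)/2^{8}
    = 5/2^{8}

(a) 1 (linear); (b) error ≤ 1.95e-02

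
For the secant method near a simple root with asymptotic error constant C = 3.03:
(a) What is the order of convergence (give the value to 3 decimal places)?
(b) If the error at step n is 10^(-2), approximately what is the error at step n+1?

(a) Secant method has superlinear convergence with order φ = (1+√5)/2 ≈ 1.618.
    This means |e_{n+1}| ≈ C|e_n|^1.618.

(b) With |e_n| = 10^(-2) and C = 3.03:
    |e_{n+1}| ≈ 3.03 × (10^(-2))^1.618 = 3.03 × 10^(-3.24)

(a) ≈ 1.618 (golden ratio); (b) |e_{n+1}| ≈ 1.759e-03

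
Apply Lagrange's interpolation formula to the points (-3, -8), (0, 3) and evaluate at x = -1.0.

Lagrange interpolation formula:
P(x) = Σ yᵢ × Lᵢ(x)
where Lᵢ(x) = Π_{j≠i} (x - xⱼ)/(xᵢ - xⱼ)

L_0(-1.0) = (-1.0 - 0)/(-3 - 0) = 0.333333
L_1(-1.0) = (-1.0 - (-3))/(0 - (-3)) = 0.666667

P(-1.0) = (-8)×L_0(-1.0) + 3×L_1(-1.0)
P(-1.0) = -0.666667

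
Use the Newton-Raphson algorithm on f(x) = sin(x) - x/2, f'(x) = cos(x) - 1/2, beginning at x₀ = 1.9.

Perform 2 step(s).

f(x) = sin(x) - x/2
f'(x) = cos(x) - 1/2
x₀ = 1.9

Newton-Raphson formula: x_{n+1} = x_n - f(x_n)/f'(x_n)

Iteration 1:
  f(1.900000) = -0.003700
  f'(1.900000) = -0.823290
  x_1 = 1.900000 - (-0.003700)/(-0.823290) = 1.895506
Iteration 2:
  f(1.895506) = -0.000010
  f'(1.895506) = -0.819034
  x_2 = 1.895506 - (-0.000010)/(-0.819034) = 1.895494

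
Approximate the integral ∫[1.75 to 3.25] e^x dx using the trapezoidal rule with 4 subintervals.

f(x) = e^x
a = 1.75, b = 3.25, n = 4
h = (b - a)/n = 0.375000

Trapezoidal rule: (h/2)[f(x₀) + 2f(x₁) + 2f(x₂) + ... + f(xₙ)]

x_0 = 1.7500, f(x_0) = 5.754603, coefficient = 1
x_1 = 2.1250, f(x_1) = 8.372897, coefficient = 2
x_2 = 2.5000, f(x_2) = 12.182494, coefficient = 2
x_3 = 2.8750, f(x_3) = 17.725424, coefficient = 2
x_4 = 3.2500, f(x_4) = 25.790340, coefficient = 1

I ≈ (0.375000/2) × 108.106574 = 20.269983
Exact value: 20.035737
Error: 0.234245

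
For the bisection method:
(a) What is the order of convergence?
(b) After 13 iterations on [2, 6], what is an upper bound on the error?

(a) Bisection has linear (order 1) convergence; the error is halved each step.

(b) Error bound = (b-a)/2^n = (6 - 2)/2^{13}
    = 4/2^{13}

(a) 1 (linear); (b) error ≤ 4.88e-04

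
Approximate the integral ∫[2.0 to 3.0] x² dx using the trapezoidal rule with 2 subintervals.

f(x) = x²
a = 2.0, b = 3.0, n = 2
h = (b - a)/n = 0.500000

Trapezoidal rule: (h/2)[f(x₀) + 2f(x₁) + 2f(x₂) + ... + f(xₙ)]

x_0 = 2.0000, f(x_0) = 4.000000, coefficient = 1
x_1 = 2.5000, f(x_1) = 6.250000, coefficient = 2
x_2 = 3.0000, f(x_2) = 9.000000, coefficient = 1

I ≈ (0.500000/2) × 25.500000 = 6.375000
Exact value: 6.333333
Error: 0.041667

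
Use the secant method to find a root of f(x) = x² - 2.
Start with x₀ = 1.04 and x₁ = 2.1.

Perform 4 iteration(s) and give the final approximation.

f(x) = x² - 2
x₀ = 1.04, x₁ = 2.1

Secant formula: x_{n+1} = x_n - f(x_n)(x_n - x_{n-1})/(f(x_n) - f(x_{n-1}))

Iteration 1:
  f(1.040000) = -0.918400
  f(2.100000) = 2.410000
  x_2 = 2.100000 - 2.410000×(2.100000 - 1.040000)/(2.410000 - (-0.918400))
       = 1.332484
Iteration 2:
  f(2.100000) = 2.410000
  f(1.332484) = -0.224486
  x_3 = 1.332484 - (-0.224486)×(1.332484 - 2.100000)/(-0.224486 - 2.410000)
       = 1.397885
Iteration 3:
  f(1.332484) = -0.224486
  f(1.397885) = -0.045919
  x_4 = 1.397885 - (-0.045919)×(1.397885 - 1.332484)/(-0.045919 - (-0.224486))
       = 1.414702
Iteration 4:
  f(1.397885) = -0.045919
  f(1.414702) = 0.001383
  x_5 = 1.414702 - 0.001383×(1.414702 - 1.397885)/(0.001383 - (-0.045919))
       = 1.414211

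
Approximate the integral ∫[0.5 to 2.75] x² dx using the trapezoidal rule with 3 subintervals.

f(x) = x²
a = 0.5, b = 2.75, n = 3
h = (b - a)/n = 0.750000

Trapezoidal rule: (h/2)[f(x₀) + 2f(x₁) + 2f(x₂) + ... + f(xₙ)]

x_0 = 0.5000, f(x_0) = 0.250000, coefficient = 1
x_1 = 1.2500, f(x_1) = 1.562500, coefficient = 2
x_2 = 2.0000, f(x_2) = 4.000000, coefficient = 2
x_3 = 2.7500, f(x_3) = 7.562500, coefficient = 1

I ≈ (0.750000/2) × 18.937500 = 7.101562
Exact value: 6.890625
Error: 0.210938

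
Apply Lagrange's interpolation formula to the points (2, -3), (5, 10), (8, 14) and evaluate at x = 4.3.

Lagrange interpolation formula:
P(x) = Σ yᵢ × Lᵢ(x)
where Lᵢ(x) = Π_{j≠i} (x - xⱼ)/(xᵢ - xⱼ)

L_0(4.3) = (4.3 - 5)/(2 - 5) × (4.3 - 8)/(2 - 8) = 0.143889
L_1(4.3) = (4.3 - 2)/(5 - 2) × (4.3 - 8)/(5 - 8) = 0.945556
L_2(4.3) = (4.3 - 2)/(8 - 2) × (4.3 - 5)/(8 - 5) = -0.089444

P(4.3) = (-3)×L_0(4.3) + 10×L_1(4.3) + 14×L_2(4.3)
P(4.3) = 7.771667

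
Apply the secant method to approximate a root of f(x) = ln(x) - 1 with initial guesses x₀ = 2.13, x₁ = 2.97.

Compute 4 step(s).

f(x) = ln(x) - 1
x₀ = 2.13, x₁ = 2.97

Secant formula: x_{n+1} = x_n - f(x_n)(x_n - x_{n-1})/(f(x_n) - f(x_{n-1}))

Iteration 1:
  f(2.130000) = -0.243878
  f(2.970000) = 0.088562
  x_2 = 2.970000 - 0.088562×(2.970000 - 2.130000)/(0.088562 - (-0.243878))
       = 2.746224
Iteration 2:
  f(2.970000) = 0.088562
  f(2.746224) = 0.010227
  x_3 = 2.746224 - 0.010227×(2.746224 - 2.970000)/(0.010227 - 0.088562)
       = 2.717009
Iteration 3:
  f(2.746224) = 0.010227
  f(2.717009) = -0.000468
  x_4 = 2.717009 - (-0.000468)×(2.717009 - 2.746224)/(-0.000468 - 0.010227)
       = 2.718288
Iteration 4:
  f(2.717009) = -0.000468
  f(2.718288) = 0.000002
  x_5 = 2.718288 - 0.000002×(2.718288 - 2.717009)/(0.000002 - (-0.000468))
       = 2.718282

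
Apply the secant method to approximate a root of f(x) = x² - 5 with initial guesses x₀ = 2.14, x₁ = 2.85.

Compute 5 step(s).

f(x) = x² - 5
x₀ = 2.14, x₁ = 2.85

Secant formula: x_{n+1} = x_n - f(x_n)(x_n - x_{n-1})/(f(x_n) - f(x_{n-1}))

Iteration 1:
  f(2.140000) = -0.420400
  f(2.850000) = 3.122500
  x_2 = 2.850000 - 3.122500×(2.850000 - 2.140000)/(3.122500 - (-0.420400))
       = 2.224248
Iteration 2:
  f(2.850000) = 3.122500
  f(2.224248) = -0.052719
  x_3 = 2.224248 - (-0.052719)×(2.224248 - 2.850000)/(-0.052719 - 3.122500)
       = 2.234638
Iteration 3:
  f(2.224248) = -0.052719
  f(2.234638) = -0.006393
  x_4 = 2.234638 - (-0.006393)×(2.234638 - 2.224248)/(-0.006393 - (-0.052719))
       = 2.236072
Iteration 4:
  f(2.234638) = -0.006393
  f(2.236072) = 0.000017
  x_5 = 2.236072 - 0.000017×(2.236072 - 2.234638)/(0.000017 - (-0.006393))
       = 2.236068
Iteration 5:
  f(2.236072) = 0.000017
  f(2.236068) = 0.000000
  x_6 = 2.236068 - 0.000000×(2.236068 - 2.236072)/(0.000000 - 0.000017)
       = 2.236068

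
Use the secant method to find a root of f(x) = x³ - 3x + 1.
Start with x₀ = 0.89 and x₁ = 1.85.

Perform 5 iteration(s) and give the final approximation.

f(x) = x³ - 3x + 1
x₀ = 0.89, x₁ = 1.85

Secant formula: x_{n+1} = x_n - f(x_n)(x_n - x_{n-1})/(f(x_n) - f(x_{n-1}))

Iteration 1:
  f(0.890000) = -0.965031
  f(1.850000) = 1.781625
  x_2 = 1.850000 - 1.781625×(1.850000 - 0.890000)/(1.781625 - (-0.965031))
       = 1.227294
Iteration 2:
  f(1.850000) = 1.781625
  f(1.227294) = -0.833270
  x_3 = 1.227294 - (-0.833270)×(1.227294 - 1.850000)/(-0.833270 - 1.781625)
       = 1.425727
Iteration 3:
  f(1.227294) = -0.833270
  f(1.425727) = -0.379109
  x_4 = 1.425727 - (-0.379109)×(1.425727 - 1.227294)/(-0.379109 - (-0.833270))
       = 1.591368
Iteration 4:
  f(1.425727) = -0.379109
  f(1.591368) = 0.255961
  x_5 = 1.591368 - 0.255961×(1.591368 - 1.425727)/(0.255961 - (-0.379109))
       = 1.524608
Iteration 5:
  f(1.591368) = 0.255961
  f(1.524608) = -0.029981
  x_6 = 1.524608 - (-0.029981)×(1.524608 - 1.591368)/(-0.029981 - 0.255961)
       = 1.531608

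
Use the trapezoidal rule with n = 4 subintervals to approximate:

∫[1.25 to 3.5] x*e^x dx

f(x) = x*e^x
a = 1.25, b = 3.5, n = 4
h = (b - a)/n = 0.562500

Trapezoidal rule: (h/2)[f(x₀) + 2f(x₁) + 2f(x₂) + ... + f(xₙ)]

x_0 = 1.2500, f(x_0) = 4.362929, coefficient = 1
x_1 = 1.8125, f(x_1) = 11.102909, coefficient = 2
x_2 = 2.3750, f(x_2) = 25.533656, coefficient = 2
x_3 = 2.9375, f(x_3) = 55.426559, coefficient = 2
x_4 = 3.5000, f(x_4) = 115.904082, coefficient = 1

I ≈ (0.562500/2) × 304.393258 = 85.610604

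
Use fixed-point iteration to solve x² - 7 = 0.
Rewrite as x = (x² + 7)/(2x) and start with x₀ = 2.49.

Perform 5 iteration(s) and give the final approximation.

Equation: x² - 7 = 0
Fixed-point form: x = (x² + 7)/(2x)
x₀ = 2.49

x_1 = g(2.490000) = 2.650622
x_2 = g(2.650622) = 2.645756
x_3 = g(2.645756) = 2.645751
x_4 = g(2.645751) = 2.645751
x_5 = g(2.645751) = 2.645751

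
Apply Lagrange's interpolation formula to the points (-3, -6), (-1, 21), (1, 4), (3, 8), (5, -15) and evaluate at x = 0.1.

Lagrange interpolation formula:
P(x) = Σ yᵢ × Lᵢ(x)
where Lᵢ(x) = Π_{j≠i} (x - xⱼ)/(xᵢ - xⱼ)

L_0(0.1) = (0.1 - (-1))/(-3 - (-1)) × (0.1 - 1)/(-3 - 1) × (0.1 - 3)/(-3 - 3) × (0.1 - 5)/(-3 - 5) = -0.036635
L_1(0.1) = (0.1 - (-3))/(-1 - (-3)) × (0.1 - 1)/(-1 - 1) × (0.1 - 3)/(-1 - 3) × (0.1 - 5)/(-1 - 5) = 0.412978
L_2(0.1) = (0.1 - (-3))/(1 - (-3)) × (0.1 - (-1))/(1 - (-1)) × (0.1 - 3)/(1 - 3) × (0.1 - 5)/(1 - 5) = 0.757127
L_3(0.1) = (0.1 - (-3))/(3 - (-3)) × (0.1 - (-1))/(3 - (-1)) × (0.1 - 1)/(3 - 1) × (0.1 - 5)/(3 - 5) = -0.156647
L_4(0.1) = (0.1 - (-3))/(5 - (-3)) × (0.1 - (-1))/(5 - (-1)) × (0.1 - 1)/(5 - 1) × (0.1 - 3)/(5 - 3) = 0.023177

P(0.1) = (-6)×L_0(0.1) + 21×L_1(0.1) + 4×L_2(0.1) + 8×L_3(0.1) + (-15)×L_4(0.1)
P(0.1) = 10.320023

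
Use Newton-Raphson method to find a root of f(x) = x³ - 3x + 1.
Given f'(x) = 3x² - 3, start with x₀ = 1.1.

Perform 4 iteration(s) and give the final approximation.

f(x) = x³ - 3x + 1
f'(x) = 3x² - 3
x₀ = 1.1

Newton-Raphson formula: x_{n+1} = x_n - f(x_n)/f'(x_n)

Iteration 1:
  f(1.100000) = -0.969000
  f'(1.100000) = 0.630000
  x_1 = 1.100000 - (-0.969000)/0.630000 = 2.638095
Iteration 2:
  f(2.638095) = 11.445661
  f'(2.638095) = 17.878639
  x_2 = 2.638095 - 11.445661/17.878639 = 1.997909
Iteration 3:
  f(1.997909) = 2.981206
  f'(1.997909) = 8.974920
  x_3 = 1.997909 - 2.981206/8.974920 = 1.665738
Iteration 4:
  f(1.665738) = 0.624682
  f'(1.665738) = 5.324050
  x_4 = 1.665738 - 0.624682/5.324050 = 1.548406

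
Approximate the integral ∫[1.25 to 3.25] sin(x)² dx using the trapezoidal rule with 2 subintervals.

f(x) = sin(x)²
a = 1.25, b = 3.25, n = 2
h = (b - a)/n = 1.000000

Trapezoidal rule: (h/2)[f(x₀) + 2f(x₁) + 2f(x₂) + ... + f(xₙ)]

x_0 = 1.2500, f(x_0) = 0.900572, coefficient = 1
x_1 = 2.2500, f(x_1) = 0.605398, coefficient = 2
x_2 = 3.2500, f(x_2) = 0.011706, coefficient = 1

I ≈ (1.000000/2) × 2.123074 = 1.061537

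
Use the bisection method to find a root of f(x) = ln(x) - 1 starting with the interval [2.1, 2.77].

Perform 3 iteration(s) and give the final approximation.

f(x) = ln(x) - 1
Initial interval: [2.1, 2.77]

Iteration 1:
  c_1 = (2.100000 + 2.770000)/2 = 2.435000
  f(c_1) = f(2.435000) = -0.110053
  f(a) × f(c) ≥ 0, new interval: [2.435000, 2.770000]
Iteration 2:
  c_2 = (2.435000 + 2.770000)/2 = 2.602500
  f(c_2) = f(2.602500) = -0.043527
  f(a) × f(c) ≥ 0, new interval: [2.602500, 2.770000]
Iteration 3:
  c_3 = (2.602500 + 2.770000)/2 = 2.686250
  f(c_3) = f(2.686250) = -0.011854
  f(a) × f(c) ≥ 0, new interval: [2.686250, 2.770000]

After 3 iteration(s), the approximation is c_3 = 2.686250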